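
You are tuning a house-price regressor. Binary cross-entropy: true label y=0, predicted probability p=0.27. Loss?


BCE = -[y·ln(p) + (1-y)·ln(1-p)]
= -0 - 1·ln(1-0.27)
= -ln(0.73) = 0.3147

0.3147


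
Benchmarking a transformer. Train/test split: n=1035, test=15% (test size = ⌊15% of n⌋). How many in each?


Test = ⌊1035·15/100⌋ = 155
Train = 1035 - 155 = 880

Train: 880, Test: 155


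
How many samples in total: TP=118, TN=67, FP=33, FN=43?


Total = TP + TN + FP + FN
= 118 + 67 + 33 + 43
= 261
(Predicted positive: 151, predicted negative: 110)

261


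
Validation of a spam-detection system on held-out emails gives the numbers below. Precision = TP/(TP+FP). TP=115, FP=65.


Precision = TP/(TP+FP)
= 115/(115+65)
= 115/180 = 63.89%

63.89%


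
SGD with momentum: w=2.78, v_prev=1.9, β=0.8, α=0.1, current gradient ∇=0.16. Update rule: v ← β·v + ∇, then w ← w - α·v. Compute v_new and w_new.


v_new = 0.8·1.9 + 0.16 = 1.52 + 0.16 = 1.68
w_new = 2.78 - 0.1·1.68 = 2.78 - 0.168 = 2.612

v_new=1.68, w_new=2.612


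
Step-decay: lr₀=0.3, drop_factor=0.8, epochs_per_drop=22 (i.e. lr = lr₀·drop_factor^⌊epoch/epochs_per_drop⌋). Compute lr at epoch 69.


n_drops = ⌊69/22⌋ = 3
lr = 0.3·0.8^3 = 0.3·0.512 = 0.1536

0.1536


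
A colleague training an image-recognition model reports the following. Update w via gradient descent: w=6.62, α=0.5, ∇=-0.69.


w_new = w - α·∇
= 6.62 - 0.5·-0.69
= 6.62 + 0.345
= 6.965

6.965


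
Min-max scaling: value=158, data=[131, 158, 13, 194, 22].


min=13, max=194
(158-13)/(194-13) = 145/181 = 0.8011

0.8011


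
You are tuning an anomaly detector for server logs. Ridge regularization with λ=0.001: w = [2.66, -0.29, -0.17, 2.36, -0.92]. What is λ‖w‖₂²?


‖w‖₂² = (2.66)² + (-0.29)² + (-0.17)² + (2.36)² + (-0.92)²
     = 7.0756 + 0.0841 + 0.0289 + 5.5696 + 0.8464
     = 13.6046
λ·‖w‖₂² = 0.001·13.6046 = 0.013605

0.013605


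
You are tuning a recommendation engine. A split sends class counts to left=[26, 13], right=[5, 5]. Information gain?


Parent = [31, 18], H_parent = 0.9486
H_left = 0.9183 (n=39), H_right = 1 (n=10)
H_children = (39/49)·0.9183 + (10/49)·1 = 0.935
IG = 0.9486 - 0.935 = 0.0136

0.0136


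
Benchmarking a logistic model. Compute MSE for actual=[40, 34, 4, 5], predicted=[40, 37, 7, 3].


Squared errors: (40-40)²=0, (34-37)²=9, (4-7)²=9, (5-3)²=4
Sum = 22
MSE = 22/4 = 11/2

11/2


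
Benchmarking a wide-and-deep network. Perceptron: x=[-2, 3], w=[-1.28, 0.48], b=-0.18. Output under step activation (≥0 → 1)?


z = (-2)·(-1.28) + (3)·(0.48) - 0.18
  = 3.82
step(z) = 1 (z≥0)

1


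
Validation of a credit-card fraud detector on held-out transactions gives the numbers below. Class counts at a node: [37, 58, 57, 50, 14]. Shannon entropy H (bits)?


Probabilities: [37/216, 58/216, 57/216, 50/216, 14/216] ≈ [0.1713, 0.2685, 0.2639, 0.2315, 0.0648]
H = -((37/216)·log₂(37/216) + (58/216)·log₂(58/216) + (57/216)·log₂(57/216) + (50/216)·log₂(50/216) + (14/216)·log₂(14/216))
  = 2.1971 bits

2.1971 bits


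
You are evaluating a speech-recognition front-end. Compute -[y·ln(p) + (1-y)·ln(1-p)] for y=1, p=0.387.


BCE = -[y·ln(p) + (1-y)·ln(1-p)]
= -1·ln(0.387) - 0
= -ln(0.387) = 0.9493

0.9493


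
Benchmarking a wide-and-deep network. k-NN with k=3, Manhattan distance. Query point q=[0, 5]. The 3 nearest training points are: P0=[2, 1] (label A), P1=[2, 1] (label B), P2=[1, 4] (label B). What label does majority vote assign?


d(q,P0) = 6  (label A)
d(q,P1) = 6  (label B)
d(q,P2) = 2  (label B)
Votes: A=1, B=2
Majority → B

B


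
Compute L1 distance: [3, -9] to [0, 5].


d = |3-0| + |-9-5|
  = 3 + 14
  = 17

17


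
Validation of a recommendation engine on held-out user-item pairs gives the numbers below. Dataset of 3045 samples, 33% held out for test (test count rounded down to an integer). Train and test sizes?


Test = ⌊3045·33/100⌋ = 1004
Train = 3045 - 1004 = 2041

Train: 2041, Test: 1004


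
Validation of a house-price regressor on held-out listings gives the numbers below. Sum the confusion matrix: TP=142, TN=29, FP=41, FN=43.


Total = TP + TN + FP + FN
= 142 + 29 + 41 + 43
= 255
(Predicted positive: 183, predicted negative: 72)

255


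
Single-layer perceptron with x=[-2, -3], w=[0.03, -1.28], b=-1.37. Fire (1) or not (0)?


z = (-2)·(0.03) + (-3)·(-1.28) - 1.37
  = 2.41
step(z) = 1 (z≥0)

1


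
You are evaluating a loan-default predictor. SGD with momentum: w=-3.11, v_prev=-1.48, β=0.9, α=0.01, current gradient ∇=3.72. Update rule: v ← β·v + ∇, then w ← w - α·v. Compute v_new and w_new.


v_new = 0.9·-1.48 + 3.72 = -1.332 + 3.72 = 2.388
w_new = -3.11 - 0.01·2.388 = -3.11 - 0.02388 = -3.13388

v_new=2.388, w_new=-3.13388


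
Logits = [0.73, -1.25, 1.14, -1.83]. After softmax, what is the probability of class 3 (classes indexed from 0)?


Exponentials: e^0.73=2.0751, e^-1.25=0.2865, e^1.14=3.1268, e^-1.83=0.1604
Sum = 5.6488
Softmax = [0.3674, 0.0507, 0.5535, 0.0284]
p[3] = 0.1604/5.6488 = 0.0284

0.0284


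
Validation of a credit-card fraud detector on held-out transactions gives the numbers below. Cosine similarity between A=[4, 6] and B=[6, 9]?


A·B = 4·6 + 6·9 = 78
‖A‖ = √52 = 7.2111, ‖B‖ = √117 = 10.8167
cos = 78/(√52·√117) = 78/√6084 = 1.0

1.0


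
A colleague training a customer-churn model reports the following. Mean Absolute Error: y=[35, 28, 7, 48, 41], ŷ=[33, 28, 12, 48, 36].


Absolute errors: |35-33|=2, |28-28|=0, |7-12|=5, |48-48|=0, |41-36|=5
Sum = 12
MAE = 12/5 = 12/5

12/5


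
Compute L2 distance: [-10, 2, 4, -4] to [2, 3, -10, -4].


d = √((-10-2)² + (2-3)² + (4+ 10)² + (-4+ 4)²)
  = √(144 + 1 + 196 + 0)
  = √341 = 18.4662

18.4662


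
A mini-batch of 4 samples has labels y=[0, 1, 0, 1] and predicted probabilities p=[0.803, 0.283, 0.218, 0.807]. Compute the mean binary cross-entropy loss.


L[0] = -ln(1-0.803) = -ln(0.197) = 1.6246
L[1] = -ln(0.283) = 1.2623
L[2] = -ln(1-0.218) = -ln(0.782) = 0.2459
L[3] = -ln(0.807) = 0.2144
mean = (1.6246 + 1.2623 + 0.2459 + 0.2144)/4 = 0.8368

0.8368


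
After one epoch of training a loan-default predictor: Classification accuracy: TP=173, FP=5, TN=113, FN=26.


Accuracy = (TP+TN)/(TP+TN+FP+FN)
= (173+113)/(317)
= 286/317 = 90.22%

90.22%


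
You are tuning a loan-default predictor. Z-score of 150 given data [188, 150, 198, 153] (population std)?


μ = 172.25, σ = 21.0758
z = (150 - 172.25)/21.0758 = -1.0557

-1.0557


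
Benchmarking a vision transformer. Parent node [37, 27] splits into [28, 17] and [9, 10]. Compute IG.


Parent = [37, 27], H_parent = 0.9823
H_left = 0.9565 (n=45), H_right = 0.998 (n=19)
H_children = (45/64)·0.9565 + (19/64)·0.998 = 0.9688
IG = 0.9823 - 0.9688 = 0.0135

0.0135


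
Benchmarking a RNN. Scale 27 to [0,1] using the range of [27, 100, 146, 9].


min=9, max=146
(27-9)/(146-9) = 18/137 = 0.1314

0.1314


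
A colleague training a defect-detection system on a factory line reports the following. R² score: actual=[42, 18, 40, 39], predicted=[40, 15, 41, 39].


ȳ = 34.75
SS_res = Σ(y-ŷ)² = 14
SS_tot = Σ(y-ȳ)² = 378.75
R² = 1 - SS_res/SS_tot = 1 - 0.037 = 0.963

0.963


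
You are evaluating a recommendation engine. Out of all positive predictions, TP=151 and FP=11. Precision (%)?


Precision = TP/(TP+FP)
= 151/(151+11)
= 151/162 = 93.21%

93.21%


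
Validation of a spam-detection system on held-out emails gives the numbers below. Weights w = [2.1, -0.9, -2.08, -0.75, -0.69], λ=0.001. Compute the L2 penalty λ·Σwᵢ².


‖w‖₂² = (2.1)² + (-0.9)² + (-2.08)² + (-0.75)² + (-0.69)²
     = 4.41 + 0.81 + 4.3264 + 0.5625 + 0.4761
     = 10.585
λ·‖w‖₂² = 0.001·10.585 = 0.010585

0.010585


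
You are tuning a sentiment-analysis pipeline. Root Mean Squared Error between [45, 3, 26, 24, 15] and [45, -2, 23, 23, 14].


MSE = 36/5 = 7.2
RMSE = √(36/5) = 2.6833

2.6833


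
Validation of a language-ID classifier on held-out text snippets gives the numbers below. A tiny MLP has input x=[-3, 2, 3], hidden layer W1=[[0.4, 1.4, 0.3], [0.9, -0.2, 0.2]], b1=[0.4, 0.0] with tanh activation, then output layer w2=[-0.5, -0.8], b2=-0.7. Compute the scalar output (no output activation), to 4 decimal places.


z1[0] = (0.4)·(-3) + (1.4)·(2) + (0.3)·(3) + 0.4 = 2.9
z1[1] = (0.9)·(-3) + (-0.2)·(2) + (0.2)·(3) + 0.0 = -2.5
h = tanh(z1) = [0.994, -0.9866]
output = (-0.5)·(0.994) + (-0.8)·(-0.9866) - 0.7 = -0.4077

-0.4077


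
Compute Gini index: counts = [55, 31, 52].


Probabilities: [55/138, 31/138, 52/138] ≈ [0.3986, 0.2246, 0.3768]
Σpᵢ² = (3025 + 961 + 2704)/138² = 6690/19044
Gini = 1 - Σpᵢ² = 1 - 6690/19044 = 0.6487

0.6487


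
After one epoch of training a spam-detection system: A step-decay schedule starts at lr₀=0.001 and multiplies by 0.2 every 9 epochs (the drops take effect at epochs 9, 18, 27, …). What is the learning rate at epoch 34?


n_drops = ⌊34/9⌋ = 3
lr = 0.001·0.2^3 = 0.001·0.008 = 0.000008

0.000008


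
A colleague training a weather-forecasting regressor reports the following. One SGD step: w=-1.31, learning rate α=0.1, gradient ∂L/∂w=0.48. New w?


w_new = w - α·∇
= -1.31 - 0.1·0.48
= -1.31 - 0.048
= -1.358

-1.358


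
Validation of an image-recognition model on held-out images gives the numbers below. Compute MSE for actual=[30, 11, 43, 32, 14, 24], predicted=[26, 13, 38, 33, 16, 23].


Squared errors: (30-26)²=16, (11-13)²=4, (43-38)²=25, (32-33)²=1, (14-16)²=4, (24-23)²=1
Sum = 51
MSE = 51/6 = 17/2

17/2


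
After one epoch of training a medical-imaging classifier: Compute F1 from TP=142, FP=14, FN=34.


Precision = 142/156 = 0.9103
Recall = 142/176 = 0.8068
F1 = 2·P·R/(P+R) = 2·TP/(2·TP+FP+FN) = 284/(284+14+34) = 284/332 = 0.8554

0.8554


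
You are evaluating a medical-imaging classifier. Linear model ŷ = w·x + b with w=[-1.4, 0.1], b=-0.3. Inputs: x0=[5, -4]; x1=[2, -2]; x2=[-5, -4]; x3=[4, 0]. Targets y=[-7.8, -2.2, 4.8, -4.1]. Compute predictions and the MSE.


ŷ0 = (-1.4)·(5) + (0.1)·(-4) - 0.3 = -7.7
ŷ1 = (-1.4)·(2) + (0.1)·(-2) - 0.3 = -3.3
ŷ2 = (-1.4)·(-5) + (0.1)·(-4) - 0.3 = 6.3
ŷ3 = (-1.4)·(4) + (0.1)·(0) - 0.3 = -5.9
errors² = [0.01, 1.21, 2.25, 3.24]
MSE = 6.7100/4 = 1.6775

1.6775


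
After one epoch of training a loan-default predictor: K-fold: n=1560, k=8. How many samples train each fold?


Fold size = 1560/8 = 195
Training per fold = 1560 - 195 = 1365

1365


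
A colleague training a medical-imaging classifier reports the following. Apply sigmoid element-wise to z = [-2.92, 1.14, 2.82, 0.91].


σ(-2.92) = 1/(1+e^2.92) = 0.0512
σ(1.14) = 1/(1+e^-1.14) = 0.7577
σ(2.82) = 1/(1+e^-2.82) = 0.9437
σ(0.91) = 1/(1+e^-0.91) = 0.713
result = [0.0512, 0.7577, 0.9437, 0.713]

[0.0512, 0.7577, 0.9437, 0.713]


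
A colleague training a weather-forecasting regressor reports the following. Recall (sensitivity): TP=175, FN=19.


Recall = TP/(TP+FN)
= 175/(175+19)
= 175/194 = 90.21%

90.21%


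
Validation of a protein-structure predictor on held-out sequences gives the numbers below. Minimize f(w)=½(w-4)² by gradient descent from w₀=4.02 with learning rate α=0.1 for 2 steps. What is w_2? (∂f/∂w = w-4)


step 1: grad = 4.02-4 = 0.02; w = 4.02 - 0.1·(0.02) = 4.018
step 2: grad = 4.018-4 = 0.018; w = 4.018 - 0.1·(0.018) = 4.0162

4.0162


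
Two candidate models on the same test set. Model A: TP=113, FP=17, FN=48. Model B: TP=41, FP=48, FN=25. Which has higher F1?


Model A: P=113/130=0.8692, R=113/161=0.7019, F1=2PR/(P+R)=2TP/(2TP+FP+FN)=226/291=0.7766
Model B: P=41/89=0.4607, R=41/66=0.6212, F1=2PR/(P+R)=2TP/(2TP+FP+FN)=82/155=0.529
0.7766 > 0.529 → Model A

Model A


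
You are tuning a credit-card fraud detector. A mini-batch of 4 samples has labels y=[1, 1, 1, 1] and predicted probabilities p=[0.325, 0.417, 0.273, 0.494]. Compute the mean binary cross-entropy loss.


L[0] = -ln(0.325) = 1.1239
L[1] = -ln(0.417) = 0.8747
L[2] = -ln(0.273) = 1.2983
L[3] = -ln(0.494) = 0.7052
mean = (1.1239 + 0.8747 + 1.2983 + 0.7052)/4 = 1.0005

1.0005


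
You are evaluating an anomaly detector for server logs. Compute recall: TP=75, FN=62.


Recall = TP/(TP+FN)
= 75/(75+62)
= 75/137 = 54.74%

54.74%


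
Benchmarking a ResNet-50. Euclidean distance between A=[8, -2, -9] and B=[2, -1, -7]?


d = √((8-2)² + (-2+ 1)² + (-9+ 7)²)
  = √(36 + 1 + 4)
  = √41 = 6.4031

6.4031


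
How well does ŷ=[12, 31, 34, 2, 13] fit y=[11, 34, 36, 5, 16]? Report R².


ȳ = 20.4
SS_res = Σ(y-ŷ)² = 32
SS_tot = Σ(y-ȳ)² = 773.2
R² = 1 - SS_res/SS_tot = 1 - 0.0414 = 0.9586

0.9586


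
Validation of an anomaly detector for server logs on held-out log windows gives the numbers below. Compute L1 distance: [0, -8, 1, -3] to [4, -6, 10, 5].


d = |0-4| + |-8+ 6| + |1-10| + |-3-5|
  = 4 + 2 + 9 + 8
  = 23

23


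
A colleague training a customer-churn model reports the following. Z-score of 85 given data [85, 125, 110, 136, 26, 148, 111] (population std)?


μ = 105.8571, σ = 37.62
z = (85 - 105.8571)/37.62 = -0.5544

-0.5544


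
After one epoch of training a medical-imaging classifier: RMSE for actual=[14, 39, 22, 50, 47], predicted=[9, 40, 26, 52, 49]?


MSE = 50/5 = 10
RMSE = √(50/5) = 3.1623

3.1623


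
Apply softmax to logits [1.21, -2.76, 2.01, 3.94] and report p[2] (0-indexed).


Exponentials: e^1.21=3.3535, e^-2.76=0.0633, e^2.01=7.4633, e^3.94=51.4186
Sum = 62.2987
Softmax = [0.0538, 0.001, 0.1198, 0.8254]
p[2] = 7.4633/62.2987 = 0.1198

0.1198


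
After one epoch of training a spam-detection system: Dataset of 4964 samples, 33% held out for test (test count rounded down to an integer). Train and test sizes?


Test = ⌊4964·33/100⌋ = 1638
Train = 4964 - 1638 = 3326

Train: 3326, Test: 1638


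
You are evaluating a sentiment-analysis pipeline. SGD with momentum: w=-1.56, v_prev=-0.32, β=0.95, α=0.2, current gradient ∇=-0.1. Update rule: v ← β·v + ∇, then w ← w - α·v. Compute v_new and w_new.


v_new = 0.95·-0.32 - 0.1 = -0.304 - 0.1 = -0.404
w_new = -1.56 - 0.2·-0.404 = -1.56 + 0.0808 = -1.4792

v_new=-0.404, w_new=-1.4792


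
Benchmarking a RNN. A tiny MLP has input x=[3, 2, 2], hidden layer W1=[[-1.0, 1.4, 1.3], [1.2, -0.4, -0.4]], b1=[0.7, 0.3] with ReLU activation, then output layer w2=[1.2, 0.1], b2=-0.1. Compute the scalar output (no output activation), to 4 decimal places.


z1[0] = (-1.0)·(3) + (1.4)·(2) + (1.3)·(2) + 0.7 = 3.1
z1[1] = (1.2)·(3) + (-0.4)·(2) + (-0.4)·(2) + 0.3 = 2.3
h = ReLU(z1) = [3.1, 2.3]
output = (1.2)·(3.1) + (0.1)·(2.3) - 0.1 = 3.85

3.85


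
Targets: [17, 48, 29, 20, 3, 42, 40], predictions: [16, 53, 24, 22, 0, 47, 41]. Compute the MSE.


Squared errors: (17-16)²=1, (48-53)²=25, (29-24)²=25, (20-22)²=4, (3-0)²=9, (42-47)²=25, (40-41)²=1
Sum = 90
MSE = 90/7 = 90/7

90/7


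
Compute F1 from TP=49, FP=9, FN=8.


Precision = 49/58 = 0.8448
Recall = 49/57 = 0.8596
F1 = 2·P·R/(P+R) = 2·TP/(2·TP+FP+FN) = 98/(98+9+8) = 98/115 = 0.8522

0.8522


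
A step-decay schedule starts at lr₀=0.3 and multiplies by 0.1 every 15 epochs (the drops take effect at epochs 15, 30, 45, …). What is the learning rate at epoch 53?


n_drops = ⌊53/15⌋ = 3
lr = 0.3·0.1^3 = 0.3·0.001 = 0.0003

0.0003


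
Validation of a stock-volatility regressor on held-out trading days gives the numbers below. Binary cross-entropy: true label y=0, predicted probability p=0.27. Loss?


BCE = -[y·ln(p) + (1-y)·ln(1-p)]
= -0 - 1·ln(1-0.27)
= -ln(0.73) = 0.3147

0.3147


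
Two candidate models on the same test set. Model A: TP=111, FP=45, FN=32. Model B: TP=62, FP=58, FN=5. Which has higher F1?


Model A: P=111/156=0.7115, R=111/143=0.7762, F1=2PR/(P+R)=2TP/(2TP+FP+FN)=222/299=0.7425
Model B: P=62/120=0.5167, R=62/67=0.9254, F1=2PR/(P+R)=2TP/(2TP+FP+FN)=124/187=0.6631
0.7425 > 0.6631 → Model A

Model A


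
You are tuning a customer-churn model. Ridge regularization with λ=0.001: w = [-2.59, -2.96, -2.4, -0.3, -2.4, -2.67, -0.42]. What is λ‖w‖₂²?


‖w‖₂² = (-2.59)² + (-2.96)² + (-2.4)² + (-0.3)² + (-2.4)² + (-2.67)² + (-0.42)²
     = 6.7081 + 8.7616 + 5.76 + 0.09 + 5.76 + 7.1289 + 0.1764
     = 34.385
λ·‖w‖₂² = 0.001·34.385 = 0.034385

0.034385


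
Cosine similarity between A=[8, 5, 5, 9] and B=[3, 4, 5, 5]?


A·B = 8·3 + 5·4 + 5·5 + 9·5 = 114
‖A‖ = √195 = 13.9642, ‖B‖ = √75 = 8.6603
cos = 114/(√195·√75) = 114/√14625 = 0.9427

0.9427


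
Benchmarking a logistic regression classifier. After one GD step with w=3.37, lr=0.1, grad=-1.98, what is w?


w_new = w - α·∇
= 3.37 - 0.1·-1.98
= 3.37 + 0.198
= 3.568

3.568


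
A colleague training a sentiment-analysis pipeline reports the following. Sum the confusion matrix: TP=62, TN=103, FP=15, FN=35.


Total = TP + TN + FP + FN
= 62 + 103 + 15 + 35
= 215
(Predicted positive: 77, predicted negative: 138)

215


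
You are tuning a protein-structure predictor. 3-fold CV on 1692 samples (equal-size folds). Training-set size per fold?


Fold size = 1692/3 = 564
Training per fold = 1692 - 564 = 1128

1128


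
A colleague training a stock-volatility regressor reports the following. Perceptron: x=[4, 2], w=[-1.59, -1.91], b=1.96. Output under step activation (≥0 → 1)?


z = (4)·(-1.59) + (2)·(-1.91) + 1.96
  = -8.22
step(z) = 0 (z<0)

0


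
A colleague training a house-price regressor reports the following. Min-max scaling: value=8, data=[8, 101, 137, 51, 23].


min=8, max=137
(8-8)/(137-8) = 0/129 = 0.0

0.0


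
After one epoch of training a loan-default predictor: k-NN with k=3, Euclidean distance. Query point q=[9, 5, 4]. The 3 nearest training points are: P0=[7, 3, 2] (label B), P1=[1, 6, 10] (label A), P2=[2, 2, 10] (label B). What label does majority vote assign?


d(q,P0) = 3.4641  (label B)
d(q,P1) = 10.0499  (label A)
d(q,P2) = 9.6954  (label B)
Votes: A=1, B=2
Majority → B

B


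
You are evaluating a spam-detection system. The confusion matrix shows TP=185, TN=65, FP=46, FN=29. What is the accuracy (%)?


Accuracy = (TP+TN)/(TP+TN+FP+FN)
= (185+65)/(325)
= 250/325 = 76.92%

76.92%


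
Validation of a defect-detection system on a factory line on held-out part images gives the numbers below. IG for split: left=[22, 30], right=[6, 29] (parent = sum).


Parent = [28, 59], H_parent = 0.9064
H_left = 0.9829 (n=52), H_right = 0.661 (n=35)
H_children = (52/87)·0.9829 + (35/87)·0.661 = 0.8534
IG = 0.9064 - 0.8534 = 0.053

0.053


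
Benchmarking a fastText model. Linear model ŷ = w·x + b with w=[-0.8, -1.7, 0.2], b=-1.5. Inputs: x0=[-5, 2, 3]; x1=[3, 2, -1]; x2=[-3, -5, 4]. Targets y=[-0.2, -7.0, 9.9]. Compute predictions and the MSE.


ŷ0 = (-0.8)·(-5) + (-1.7)·(2) + (0.2)·(3) - 1.5 = -0.3
ŷ1 = (-0.8)·(3) + (-1.7)·(2) + (0.2)·(-1) - 1.5 = -7.5
ŷ2 = (-0.8)·(-3) + (-1.7)·(-5) + (0.2)·(4) - 1.5 = 10.2
errors² = [0.01, 0.25, 0.09]
MSE = 0.3500/3 = 0.1167

0.1167


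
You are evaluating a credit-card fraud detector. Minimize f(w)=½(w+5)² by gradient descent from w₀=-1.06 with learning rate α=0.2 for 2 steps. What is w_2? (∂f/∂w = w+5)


step 1: grad = -1.06+5 = 3.94; w = -1.06 - 0.2·(3.94) = -1.848
step 2: grad = -1.848+5 = 3.152; w = -1.848 - 0.2·(3.152) = -2.4784

-2.4784


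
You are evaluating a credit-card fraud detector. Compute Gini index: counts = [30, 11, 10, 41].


Probabilities: [30/92, 11/92, 10/92, 41/92] ≈ [0.3261, 0.1196, 0.1087, 0.4457]
Σpᵢ² = (900 + 121 + 100 + 1681)/92² = 2802/8464
Gini = 1 - Σpᵢ² = 1 - 2802/8464 = 0.669

0.669


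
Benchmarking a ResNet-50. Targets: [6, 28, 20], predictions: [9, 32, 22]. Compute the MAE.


Absolute errors: |6-9|=3, |28-32|=4, |20-22|=2
Sum = 9
MAE = 9/3 = 3

3


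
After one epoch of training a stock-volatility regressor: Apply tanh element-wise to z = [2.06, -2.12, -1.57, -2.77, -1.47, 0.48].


tanh(2.06) = 0.968
tanh(-2.12) = -0.9716
tanh(-1.57) = -0.917
tanh(-2.77) = -0.9922
tanh(-1.47) = -0.8996
tanh(0.48) = 0.4462
result = [0.968, -0.9716, -0.917, -0.9922, -0.8996, 0.4462]

[0.968, -0.9716, -0.917, -0.9922, -0.8996, 0.4462]


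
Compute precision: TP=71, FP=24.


Precision = TP/(TP+FP)
= 71/(71+24)
= 71/95 = 74.74%

74.74%


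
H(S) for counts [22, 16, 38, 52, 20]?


Probabilities: [22/148, 16/148, 38/148, 52/148, 20/148] ≈ [0.1486, 0.1081, 0.2568, 0.3514, 0.1351]
H = -((22/148)·log₂(22/148) + (16/148)·log₂(16/148) + (38/148)·log₂(38/148) + (52/148)·log₂(52/148) + (20/148)·log₂(20/148))
  = 2.1798 bits

2.1798 bits


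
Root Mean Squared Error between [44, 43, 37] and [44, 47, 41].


MSE = 32/3 = 10.6667
RMSE = √(32/3) = 3.266

3.266


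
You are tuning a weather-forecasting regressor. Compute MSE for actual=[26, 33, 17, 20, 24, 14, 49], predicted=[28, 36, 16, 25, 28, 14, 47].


Squared errors: (26-28)²=4, (33-36)²=9, (17-16)²=1, (20-25)²=25, (24-28)²=16, (14-14)²=0, (49-47)²=4
Sum = 59
MSE = 59/7 = 59/7

59/7


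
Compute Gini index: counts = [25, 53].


Probabilities: [25/78, 53/78] ≈ [0.3205, 0.6795]
Σpᵢ² = (625 + 2809)/78² = 3434/6084
Gini = 1 - Σpᵢ² = 1 - 3434/6084 = 0.4356

0.4356


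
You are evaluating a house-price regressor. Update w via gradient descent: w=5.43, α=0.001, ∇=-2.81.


w_new = w - α·∇
= 5.43 - 0.001·-2.81
= 5.43 + 0.00281
= 5.43281

5.43281


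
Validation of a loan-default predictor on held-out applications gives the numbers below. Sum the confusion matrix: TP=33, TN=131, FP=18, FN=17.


Total = TP + TN + FP + FN
= 33 + 131 + 18 + 17
= 199
(Predicted positive: 51, predicted negative: 148)

199


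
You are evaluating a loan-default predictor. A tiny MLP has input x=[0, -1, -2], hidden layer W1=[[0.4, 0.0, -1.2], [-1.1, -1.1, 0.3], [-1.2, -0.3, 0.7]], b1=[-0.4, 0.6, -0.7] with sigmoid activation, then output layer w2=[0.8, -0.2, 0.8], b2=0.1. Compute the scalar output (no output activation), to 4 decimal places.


z1[0] = (0.4)·(0) + (0.0)·(-1) + (-1.2)·(-2) - 0.4 = 2.0
z1[1] = (-1.1)·(0) + (-1.1)·(-1) + (0.3)·(-2) + 0.6 = 1.1
z1[2] = (-1.2)·(0) + (-0.3)·(-1) + (0.7)·(-2) - 0.7 = -1.8
h = sigmoid(z1) = [0.8808, 0.7503, 0.1419]
output = (0.8)·(0.8808) + (-0.2)·(0.7503) + (0.8)·(0.1419) + 0.1 = 0.7681

0.7681


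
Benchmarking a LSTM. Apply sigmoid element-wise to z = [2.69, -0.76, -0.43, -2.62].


σ(2.69) = 1/(1+e^-2.69) = 0.9364
σ(-0.76) = 1/(1+e^0.76) = 0.3186
σ(-0.43) = 1/(1+e^0.43) = 0.3941
σ(-2.62) = 1/(1+e^2.62) = 0.0679
result = [0.9364, 0.3186, 0.3941, 0.0679]

[0.9364, 0.3186, 0.3941, 0.0679]


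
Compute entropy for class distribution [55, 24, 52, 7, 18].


Probabilities: [55/156, 24/156, 52/156, 7/156, 18/156] ≈ [0.3526, 0.1538, 0.3333, 0.0449, 0.1154]
H = -((55/156)·log₂(55/156) + (24/156)·log₂(24/156) + (52/156)·log₂(52/156) + (7/156)·log₂(7/156) + (18/156)·log₂(18/156))
  = 2.0345 bits

2.0345 bits


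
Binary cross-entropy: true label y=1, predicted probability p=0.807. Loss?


BCE = -[y·ln(p) + (1-y)·ln(1-p)]
= -1·ln(0.807) - 0
= -ln(0.807) = 0.2144

0.2144


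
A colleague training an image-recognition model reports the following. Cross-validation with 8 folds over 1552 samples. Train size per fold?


Fold size = 1552/8 = 194
Training per fold = 1552 - 194 = 1358

1358


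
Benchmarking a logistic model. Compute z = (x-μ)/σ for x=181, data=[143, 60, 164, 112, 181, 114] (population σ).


μ = 129, σ = 39.5811
z = (181 - 129)/39.5811 = 1.3138

1.3138


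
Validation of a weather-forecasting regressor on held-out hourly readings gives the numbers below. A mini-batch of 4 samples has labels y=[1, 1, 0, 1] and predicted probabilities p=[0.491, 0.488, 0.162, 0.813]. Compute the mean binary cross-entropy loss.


L[0] = -ln(0.491) = 0.7113
L[1] = -ln(0.488) = 0.7174
L[2] = -ln(1-0.162) = -ln(0.838) = 0.1767
L[3] = -ln(0.813) = 0.207
mean = (0.7113 + 0.7174 + 0.1767 + 0.207)/4 = 0.4531

0.4531


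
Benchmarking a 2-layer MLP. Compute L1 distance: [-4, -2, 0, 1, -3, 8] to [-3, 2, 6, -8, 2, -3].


d = |-4+ 3| + |-2-2| + |0-6| + |1+ 8| + |-3-2| + |8+ 3|
  = 1 + 4 + 6 + 9 + 5 + 11
  = 36

36


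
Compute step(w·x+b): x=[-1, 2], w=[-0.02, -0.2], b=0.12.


z = (-1)·(-0.02) + (2)·(-0.2) + 0.12
  = -0.26
step(z) = 0 (z<0)

0


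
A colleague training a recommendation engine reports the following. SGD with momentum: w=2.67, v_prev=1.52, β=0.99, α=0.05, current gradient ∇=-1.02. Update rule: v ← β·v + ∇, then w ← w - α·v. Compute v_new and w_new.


v_new = 0.99·1.52 - 1.02 = 1.5048 - 1.02 = 0.4848
w_new = 2.67 - 0.05·0.4848 = 2.67 - 0.02424 = 2.64576

v_new=0.4848, w_new=2.64576


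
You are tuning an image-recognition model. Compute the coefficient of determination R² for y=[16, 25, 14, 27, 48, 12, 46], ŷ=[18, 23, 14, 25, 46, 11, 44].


ȳ = 26.8571
SS_res = Σ(y-ŷ)² = 21
SS_tot = Σ(y-ȳ)² = 1320.86
R² = 1 - SS_res/SS_tot = 1 - 0.0159 = 0.9841

0.9841


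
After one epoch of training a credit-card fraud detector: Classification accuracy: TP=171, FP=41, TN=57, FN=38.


Accuracy = (TP+TN)/(TP+TN+FP+FN)
= (171+57)/(307)
= 228/307 = 74.27%

74.27%


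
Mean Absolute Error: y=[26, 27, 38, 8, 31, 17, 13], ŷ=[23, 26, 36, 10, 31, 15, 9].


Absolute errors: |26-23|=3, |27-26|=1, |38-36|=2, |8-10|=2, |31-31|=0, |17-15|=2, |13-9|=4
Sum = 14
MAE = 14/7 = 2

2


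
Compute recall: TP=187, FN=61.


Recall = TP/(TP+FN)
= 187/(187+61)
= 187/248 = 75.4%

75.4%


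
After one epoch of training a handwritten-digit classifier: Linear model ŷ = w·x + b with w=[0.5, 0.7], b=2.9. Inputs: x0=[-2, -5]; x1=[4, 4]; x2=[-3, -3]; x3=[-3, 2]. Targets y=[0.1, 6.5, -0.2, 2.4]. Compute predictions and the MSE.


ŷ0 = (0.5)·(-2) + (0.7)·(-5) + 2.9 = -1.6
ŷ1 = (0.5)·(4) + (0.7)·(4) + 2.9 = 7.7
ŷ2 = (0.5)·(-3) + (0.7)·(-3) + 2.9 = -0.7
ŷ3 = (0.5)·(-3) + (0.7)·(2) + 2.9 = 2.8
errors² = [2.89, 1.44, 0.25, 0.16]
MSE = 4.7400/4 = 1.185

1.185


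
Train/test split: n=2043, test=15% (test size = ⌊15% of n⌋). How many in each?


Test = ⌊2043·15/100⌋ = 306
Train = 2043 - 306 = 1737

Train: 1737, Test: 306


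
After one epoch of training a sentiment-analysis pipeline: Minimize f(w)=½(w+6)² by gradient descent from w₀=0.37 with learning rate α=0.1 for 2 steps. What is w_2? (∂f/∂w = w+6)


step 1: grad = 0.37+6 = 6.37; w = 0.37 - 0.1·(6.37) = -0.267
step 2: grad = -0.267+6 = 5.733; w = -0.267 - 0.1·(5.733) = -0.8403

-0.8403


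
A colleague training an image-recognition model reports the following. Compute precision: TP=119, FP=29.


Precision = TP/(TP+FP)
= 119/(119+29)
= 119/148 = 80.41%

80.41%


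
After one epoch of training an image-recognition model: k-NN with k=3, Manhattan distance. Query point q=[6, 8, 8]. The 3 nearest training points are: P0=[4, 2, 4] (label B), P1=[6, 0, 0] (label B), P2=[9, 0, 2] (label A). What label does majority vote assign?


d(q,P0) = 12  (label B)
d(q,P1) = 16  (label B)
d(q,P2) = 17  (label A)
Votes: A=1, B=2
Majority → B

B


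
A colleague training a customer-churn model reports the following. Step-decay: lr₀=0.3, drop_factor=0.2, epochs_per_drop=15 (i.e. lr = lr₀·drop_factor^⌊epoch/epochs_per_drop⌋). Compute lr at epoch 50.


n_drops = ⌊50/15⌋ = 3
lr = 0.3·0.2^3 = 0.3·0.008 = 0.0024

0.0024


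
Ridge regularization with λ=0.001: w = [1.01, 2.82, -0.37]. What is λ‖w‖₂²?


‖w‖₂² = (1.01)² + (2.82)² + (-0.37)²
     = 1.0201 + 7.9524 + 0.1369
     = 9.1094
λ·‖w‖₂² = 0.001·9.1094 = 0.009109

0.009109


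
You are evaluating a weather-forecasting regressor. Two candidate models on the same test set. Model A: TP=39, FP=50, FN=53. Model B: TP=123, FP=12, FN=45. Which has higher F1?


Model A: P=39/89=0.4382, R=39/92=0.4239, F1=2PR/(P+R)=2TP/(2TP+FP+FN)=78/181=0.4309
Model B: P=123/135=0.9111, R=123/168=0.7321, F1=2PR/(P+R)=2TP/(2TP+FP+FN)=246/303=0.8119
0.4309 < 0.8119 → Model B

Model B


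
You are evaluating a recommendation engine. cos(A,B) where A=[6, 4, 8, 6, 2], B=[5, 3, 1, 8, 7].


A·B = 6·5 + 4·3 + 8·1 + 6·8 + 2·7 = 112
‖A‖ = √156 = 12.49, ‖B‖ = √148 = 12.1655
cos = 112/(√156·√148) = 112/√23088 = 0.7371

0.7371


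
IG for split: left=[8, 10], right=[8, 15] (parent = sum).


Parent = [16, 25], H_parent = 0.965
H_left = 0.9911 (n=18), H_right = 0.9321 (n=23)
H_children = (18/41)·0.9911 + (23/41)·0.9321 = 0.958
IG = 0.965 - 0.958 = 0.007

0.007


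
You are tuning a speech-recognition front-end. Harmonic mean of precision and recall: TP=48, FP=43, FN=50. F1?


Precision = 48/91 = 0.5275
Recall = 48/98 = 0.4898
F1 = 2·P·R/(P+R) = 2·TP/(2·TP+FP+FN) = 96/(96+43+50) = 96/189 = 0.5079

0.5079


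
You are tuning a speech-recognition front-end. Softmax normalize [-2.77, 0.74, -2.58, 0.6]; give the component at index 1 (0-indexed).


Exponentials: e^-2.77=0.0627, e^0.74=2.0959, e^-2.58=0.0758, e^0.6=1.8221
Sum = 4.0565
Softmax = [0.0154, 0.5167, 0.0187, 0.4492]
p[1] = 2.0959/4.0565 = 0.5167

0.5167


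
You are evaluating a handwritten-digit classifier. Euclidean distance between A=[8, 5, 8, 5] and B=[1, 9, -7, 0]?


d = √((8-1)² + (5-9)² + (8+ 7)² + (5-0)²)
  = √(49 + 16 + 225 + 25)
  = √315 = 17.7482

17.7482


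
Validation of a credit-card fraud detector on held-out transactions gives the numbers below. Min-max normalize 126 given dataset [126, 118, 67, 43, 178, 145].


min=43, max=178
(126-43)/(178-43) = 83/135 = 0.6148

0.6148


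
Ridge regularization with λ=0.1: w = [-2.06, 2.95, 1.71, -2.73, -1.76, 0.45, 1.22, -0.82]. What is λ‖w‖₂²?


‖w‖₂² = (-2.06)² + (2.95)² + (1.71)² + (-2.73)² + (-1.76)² + (0.45)² + (1.22)² + (-0.82)²
     = 4.2436 + 8.7025 + 2.9241 + 7.4529 + 3.0976 + 0.2025 + 1.4884 + 0.6724
     = 28.784
λ·‖w‖₂² = 0.1·28.784 = 2.8784

2.8784


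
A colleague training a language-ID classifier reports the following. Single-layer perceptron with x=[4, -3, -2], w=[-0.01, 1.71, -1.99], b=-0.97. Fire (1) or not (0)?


z = (4)·(-0.01) + (-3)·(1.71) + (-2)·(-1.99) - 0.97
  = -2.16
step(z) = 0 (z<0)

0


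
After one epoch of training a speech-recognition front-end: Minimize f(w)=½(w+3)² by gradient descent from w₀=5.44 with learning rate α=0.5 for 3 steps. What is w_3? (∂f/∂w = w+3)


step 1: grad = 5.44+3 = 8.44; w = 5.44 - 0.5·(8.44) = 1.22
step 2: grad = 1.22+3 = 4.22; w = 1.22 - 0.5·(4.22) = -0.89
step 3: grad = -0.89+3 = 2.11; w = -0.89 - 0.5·(2.11) = -1.945

-1.945


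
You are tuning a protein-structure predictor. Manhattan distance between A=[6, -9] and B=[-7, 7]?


d = |6+ 7| + |-9-7|
  = 13 + 16
  = 29

29


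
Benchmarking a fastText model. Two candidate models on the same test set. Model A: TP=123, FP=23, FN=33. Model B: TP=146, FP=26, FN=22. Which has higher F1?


Model A: P=123/146=0.8425, R=123/156=0.7885, F1=2PR/(P+R)=2TP/(2TP+FP+FN)=246/302=0.8146
Model B: P=146/172=0.8488, R=146/168=0.869, F1=2PR/(P+R)=2TP/(2TP+FP+FN)=292/340=0.8588
0.8146 < 0.8588 → Model B

Model B


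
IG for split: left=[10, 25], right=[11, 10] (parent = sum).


Parent = [21, 35], H_parent = 0.9544
H_left = 0.8631 (n=35), H_right = 0.9984 (n=21)
H_children = (35/56)·0.8631 + (21/56)·0.9984 = 0.9138
IG = 0.9544 - 0.9138 = 0.0406

0.0406


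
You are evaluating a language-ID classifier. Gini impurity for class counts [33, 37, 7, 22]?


Probabilities: [33/99, 37/99, 7/99, 22/99] ≈ [0.3333, 0.3737, 0.0707, 0.2222]
Σpᵢ² = (1089 + 1369 + 49 + 484)/99² = 2991/9801
Gini = 1 - Σpᵢ² = 1 - 2991/9801 = 0.6948

0.6948


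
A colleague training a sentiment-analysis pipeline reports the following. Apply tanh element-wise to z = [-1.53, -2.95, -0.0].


tanh(-1.53) = -0.9104
tanh(-2.95) = -0.9945
tanh(-0.0) = -0.0
result = [-0.9104, -0.9945, -0.0]

[-0.9104, -0.9945, -0.0]


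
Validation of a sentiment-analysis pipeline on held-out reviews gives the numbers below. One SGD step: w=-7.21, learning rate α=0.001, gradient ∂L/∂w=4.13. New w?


w_new = w - α·∇
= -7.21 - 0.001·4.13
= -7.21 - 0.00413
= -7.21413

-7.21413


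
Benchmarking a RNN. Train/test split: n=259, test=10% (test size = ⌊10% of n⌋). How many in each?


Test = ⌊259·10/100⌋ = 25
Train = 259 - 25 = 234

Train: 234, Test: 25


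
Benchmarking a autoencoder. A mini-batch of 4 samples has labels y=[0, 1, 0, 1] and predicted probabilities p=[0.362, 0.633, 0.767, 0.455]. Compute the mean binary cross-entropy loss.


L[0] = -ln(1-0.362) = -ln(0.638) = 0.4494
L[1] = -ln(0.633) = 0.4573
L[2] = -ln(1-0.767) = -ln(0.233) = 1.4567
L[3] = -ln(0.455) = 0.7875
mean = (0.4494 + 0.4573 + 1.4567 + 0.7875)/4 = 0.7877

0.7877


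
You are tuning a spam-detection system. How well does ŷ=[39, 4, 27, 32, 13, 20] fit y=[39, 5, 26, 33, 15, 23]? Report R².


ȳ = 23.5
SS_res = Σ(y-ŷ)² = 16
SS_tot = Σ(y-ȳ)² = 751.5
R² = 1 - SS_res/SS_tot = 1 - 0.0213 = 0.9787

0.9787


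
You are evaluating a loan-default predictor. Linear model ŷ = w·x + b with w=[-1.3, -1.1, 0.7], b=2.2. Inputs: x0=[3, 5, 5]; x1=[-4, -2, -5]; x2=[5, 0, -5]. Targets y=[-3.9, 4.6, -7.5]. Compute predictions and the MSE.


ŷ0 = (-1.3)·(3) + (-1.1)·(5) + (0.7)·(5) + 2.2 = -3.7
ŷ1 = (-1.3)·(-4) + (-1.1)·(-2) + (0.7)·(-5) + 2.2 = 6.1
ŷ2 = (-1.3)·(5) + (-1.1)·(0) + (0.7)·(-5) + 2.2 = -7.8
errors² = [0.04, 2.25, 0.09]
MSE = 2.3800/3 = 0.7933

0.7933


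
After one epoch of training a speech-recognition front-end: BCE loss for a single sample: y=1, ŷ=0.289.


BCE = -[y·ln(p) + (1-y)·ln(1-p)]
= -1·ln(0.289) - 0
= -ln(0.289) = 1.2413

1.2413


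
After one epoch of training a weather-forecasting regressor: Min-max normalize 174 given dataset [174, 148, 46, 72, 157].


min=46, max=174
(174-46)/(174-46) = 128/128 = 1.0

1.0


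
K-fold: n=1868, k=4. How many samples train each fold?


Fold size = 1868/4 = 467
Training per fold = 1868 - 467 = 1401

1401


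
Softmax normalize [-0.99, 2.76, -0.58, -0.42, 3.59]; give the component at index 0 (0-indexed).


Exponentials: e^-0.99=0.3716, e^2.76=15.7998, e^-0.58=0.5599, e^-0.42=0.657, e^3.59=36.2341
Sum = 53.6224
Softmax = [0.0069, 0.2946, 0.0104, 0.0123, 0.6757]
p[0] = 0.3716/53.6224 = 0.0069

0.0069


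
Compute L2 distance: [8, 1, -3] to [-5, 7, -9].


d = √((8+ 5)² + (1-7)² + (-3+ 9)²)
  = √(169 + 36 + 36)
  = √241 = 15.5242

15.5242


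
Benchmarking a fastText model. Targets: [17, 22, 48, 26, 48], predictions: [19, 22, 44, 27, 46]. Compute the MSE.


Squared errors: (17-19)²=4, (22-22)²=0, (48-44)²=16, (26-27)²=1, (48-46)²=4
Sum = 25
MSE = 25/5 = 5

5


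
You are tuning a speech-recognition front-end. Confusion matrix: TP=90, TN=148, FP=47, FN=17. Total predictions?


Total = TP + TN + FP + FN
= 90 + 148 + 47 + 17
= 302
(Predicted positive: 137, predicted negative: 165)

302


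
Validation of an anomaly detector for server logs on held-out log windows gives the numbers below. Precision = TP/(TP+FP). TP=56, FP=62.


Precision = TP/(TP+FP)
= 56/(56+62)
= 56/118 = 47.46%

47.46%


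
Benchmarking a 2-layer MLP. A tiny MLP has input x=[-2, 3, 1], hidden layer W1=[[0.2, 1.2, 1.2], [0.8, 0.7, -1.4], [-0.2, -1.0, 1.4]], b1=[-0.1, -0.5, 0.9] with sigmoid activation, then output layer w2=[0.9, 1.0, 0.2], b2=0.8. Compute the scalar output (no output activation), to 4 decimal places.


z1[0] = (0.2)·(-2) + (1.2)·(3) + (1.2)·(1) - 0.1 = 4.3
z1[1] = (0.8)·(-2) + (0.7)·(3) + (-1.4)·(1) - 0.5 = -1.4
z1[2] = (-0.2)·(-2) + (-1.0)·(3) + (1.4)·(1) + 0.9 = -0.3
h = sigmoid(z1) = [0.9866, 0.1978, 0.4256]
output = (0.9)·(0.9866) + (1.0)·(0.1978) + (0.2)·(0.4256) + 0.8 = 1.9709

1.9709


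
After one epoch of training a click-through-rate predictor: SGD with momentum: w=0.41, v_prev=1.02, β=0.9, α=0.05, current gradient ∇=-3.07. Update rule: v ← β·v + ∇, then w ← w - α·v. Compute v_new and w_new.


v_new = 0.9·1.02 - 3.07 = 0.918 - 3.07 = -2.152
w_new = 0.41 - 0.05·-2.152 = 0.41 + 0.1076 = 0.5176

v_new=-2.152, w_new=0.5176


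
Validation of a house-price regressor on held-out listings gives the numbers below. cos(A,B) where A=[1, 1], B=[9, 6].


A·B = 1·9 + 1·6 = 15
‖A‖ = √2 = 1.4142, ‖B‖ = √117 = 10.8167
cos = 15/(√2·√117) = 15/√234 = 0.9806

0.9806


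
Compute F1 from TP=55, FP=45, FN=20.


Precision = 55/100 = 0.55
Recall = 55/75 = 0.7333
F1 = 2·P·R/(P+R) = 2·TP/(2·TP+FP+FN) = 110/(110+45+20) = 110/175 = 0.6286

0.6286


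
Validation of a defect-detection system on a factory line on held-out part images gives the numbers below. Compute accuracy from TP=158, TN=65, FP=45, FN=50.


Accuracy = (TP+TN)/(TP+TN+FP+FN)
= (158+65)/(318)
= 223/318 = 70.13%

70.13%


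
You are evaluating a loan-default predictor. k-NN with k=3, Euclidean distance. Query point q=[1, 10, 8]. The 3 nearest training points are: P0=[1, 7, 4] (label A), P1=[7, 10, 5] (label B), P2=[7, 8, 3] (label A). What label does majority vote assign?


d(q,P0) = 5.0  (label A)
d(q,P1) = 6.7082  (label B)
d(q,P2) = 8.0623  (label A)
Votes: A=2, B=1
Majority → A

A


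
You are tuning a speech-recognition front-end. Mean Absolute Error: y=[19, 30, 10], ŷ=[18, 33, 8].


Absolute errors: |19-18|=1, |30-33|=3, |10-8|=2
Sum = 6
MAE = 6/3 = 2

2


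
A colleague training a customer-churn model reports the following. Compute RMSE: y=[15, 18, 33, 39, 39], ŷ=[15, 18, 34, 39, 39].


MSE = 1/5 = 0.2
RMSE = √(1/5) = 0.4472

0.4472


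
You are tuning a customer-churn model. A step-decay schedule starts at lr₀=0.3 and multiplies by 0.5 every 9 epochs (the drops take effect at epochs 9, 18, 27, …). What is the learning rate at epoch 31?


n_drops = ⌊31/9⌋ = 3
lr = 0.3·0.5^3 = 0.3·0.125 = 0.0375

0.0375


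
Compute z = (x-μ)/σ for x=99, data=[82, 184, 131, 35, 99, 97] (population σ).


μ = 104.6667, σ = 45.5436
z = (99 - 104.6667)/45.5436 = -0.1244

-0.1244


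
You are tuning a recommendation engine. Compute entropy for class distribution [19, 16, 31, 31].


Probabilities: [19/97, 16/97, 31/97, 31/97] ≈ [0.1959, 0.1649, 0.3196, 0.3196]
H = -((19/97)·log₂(19/97) + (16/97)·log₂(16/97) + (31/97)·log₂(31/97) + (31/97)·log₂(31/97))
  = 1.9415 bits

1.9415 bits


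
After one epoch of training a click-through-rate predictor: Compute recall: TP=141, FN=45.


Recall = TP/(TP+FN)
= 141/(141+45)
= 141/186 = 75.81%

75.81%


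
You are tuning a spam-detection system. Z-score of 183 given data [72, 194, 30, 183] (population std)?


μ = 119.75, σ = 70.4428
z = (183 - 119.75)/70.4428 = 0.8979

0.8979


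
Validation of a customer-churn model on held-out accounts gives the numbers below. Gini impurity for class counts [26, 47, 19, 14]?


Probabilities: [26/106, 47/106, 19/106, 14/106] ≈ [0.2453, 0.4434, 0.1792, 0.1321]
Σpᵢ² = (676 + 2209 + 361 + 196)/106² = 3442/11236
Gini = 1 - Σpᵢ² = 1 - 3442/11236 = 0.6937

0.6937


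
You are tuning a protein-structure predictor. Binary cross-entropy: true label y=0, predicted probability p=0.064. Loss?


BCE = -[y·ln(p) + (1-y)·ln(1-p)]
= -0 - 1·ln(1-0.064)
= -ln(0.936) = 0.0661

0.0661


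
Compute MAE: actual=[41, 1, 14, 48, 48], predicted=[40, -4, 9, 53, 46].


Absolute errors: |41-40|=1, |1+ 4|=5, |14-9|=5, |48-53|=5, |48-46|=2
Sum = 18
MAE = 18/5 = 18/5

18/5


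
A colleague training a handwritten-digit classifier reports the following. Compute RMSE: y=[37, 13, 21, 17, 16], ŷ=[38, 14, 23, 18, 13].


MSE = 16/5 = 3.2
RMSE = √(16/5) = 1.7889

1.7889
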